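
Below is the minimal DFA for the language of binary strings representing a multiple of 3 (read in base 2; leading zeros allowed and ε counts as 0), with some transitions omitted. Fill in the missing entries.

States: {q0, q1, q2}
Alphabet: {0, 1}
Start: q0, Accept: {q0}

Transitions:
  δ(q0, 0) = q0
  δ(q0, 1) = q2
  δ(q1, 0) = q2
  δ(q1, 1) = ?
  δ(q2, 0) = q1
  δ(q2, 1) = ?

From the language and accept set, identify what each state tracks — q0: value ≡ 0 (mod 3); q1: value ≡ 2 (mod 3); q2: value ≡ 1 (mod 3).
Each missing δ(q, a) is the state matching the new tracked value after reading a.
δ(q1, 1) = q1; δ(q2, 1) = q0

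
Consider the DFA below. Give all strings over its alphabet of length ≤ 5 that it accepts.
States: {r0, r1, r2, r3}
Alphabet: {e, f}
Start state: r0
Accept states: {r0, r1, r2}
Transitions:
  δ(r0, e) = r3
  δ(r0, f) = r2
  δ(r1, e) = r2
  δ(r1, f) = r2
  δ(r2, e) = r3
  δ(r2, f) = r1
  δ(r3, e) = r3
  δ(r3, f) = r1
ε, f, ef, ff, eef, efe, eff, fef, ffe, fff, eeef, eefe, eeff, efef, efff, feef, fefe, feff, ffef, ffff, eeeef, eeefe, eeeff, eefef, eefff, efeef, efefe, efeff, effef, efffe, effff, feeef, feefe, feeff, fefef, fefff, ffeef, ffefe, ffeff, fffef, ffffe, fffff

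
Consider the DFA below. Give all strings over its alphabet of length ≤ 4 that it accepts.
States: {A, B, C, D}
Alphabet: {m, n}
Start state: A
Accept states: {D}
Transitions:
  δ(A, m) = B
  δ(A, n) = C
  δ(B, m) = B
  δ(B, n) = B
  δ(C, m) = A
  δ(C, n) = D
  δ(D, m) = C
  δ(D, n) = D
nn, nnn, nmnn, nnmn, nnnn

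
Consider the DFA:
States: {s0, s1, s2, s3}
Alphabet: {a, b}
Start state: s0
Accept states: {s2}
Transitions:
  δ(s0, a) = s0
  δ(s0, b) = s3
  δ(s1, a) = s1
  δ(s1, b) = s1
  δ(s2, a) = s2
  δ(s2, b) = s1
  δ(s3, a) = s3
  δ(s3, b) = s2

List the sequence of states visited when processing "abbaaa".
read 'a': s0 → s0
  read 'b': s0 → s3
  read 'b': s3 → s2
  read 'a': s2 → s2
  read 'a': s2 → s2
  read 'a': s2 → s2
s0 -> s0 -> s3 -> s2 -> s2 -> s2 -> s2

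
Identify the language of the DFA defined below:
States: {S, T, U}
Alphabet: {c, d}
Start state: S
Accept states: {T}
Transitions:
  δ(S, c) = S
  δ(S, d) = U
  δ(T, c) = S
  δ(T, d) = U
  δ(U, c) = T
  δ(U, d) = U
Testing a few strings:
  'cccc' → reject
  'ccd' → reject
  'ddd' → reject
  'c' → reject
State roles: S=no suffix match; T=suffix is dc; U=one trailing d
All strings over {c,d} ending with dc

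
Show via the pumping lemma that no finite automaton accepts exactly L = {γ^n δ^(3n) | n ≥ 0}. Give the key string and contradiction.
Assume L is regular with pumping length p. Idea: pumping the γ-block breaks the 1:3 ratio.
Choose s = γ^p δ^(3p) (length 4p ≥ p). By the pumping lemma, s = xyz with |xy| ≤ p, |y| > 0, so y = γ^k with k ≥ 1. Then xy²z = γ^(p+k) δ^(3p). For this to be in L we would need 3p = 3(p+k), i.e. 3k = 0, contradicting k ≥ 1. So xy²z ∉ L.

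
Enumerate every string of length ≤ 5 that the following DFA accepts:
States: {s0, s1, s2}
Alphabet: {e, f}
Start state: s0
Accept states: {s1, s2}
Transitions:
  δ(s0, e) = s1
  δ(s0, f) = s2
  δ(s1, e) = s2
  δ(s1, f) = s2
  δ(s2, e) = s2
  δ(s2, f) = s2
e, f, ee, ef, fe, ff, eee, eef, efe, eff, fee, fef, ffe, fff, eeee, eeef, eefe, eeff, efee, efef, effe, efff, feee, feef, fefe, feff, ffee, ffef, fffe, ffff, eeeee, eeeef, eeefe, eeeff, eefee, eefef, eeffe, eefff, efeee, efeef, efefe, efeff, effee, effef, efffe, effff, feeee, feeef, feefe, feeff, fefee, fefef, feffe, fefff, ffeee, ffeef, ffefe, ffeff, fffee, fffef, ffffe, fffff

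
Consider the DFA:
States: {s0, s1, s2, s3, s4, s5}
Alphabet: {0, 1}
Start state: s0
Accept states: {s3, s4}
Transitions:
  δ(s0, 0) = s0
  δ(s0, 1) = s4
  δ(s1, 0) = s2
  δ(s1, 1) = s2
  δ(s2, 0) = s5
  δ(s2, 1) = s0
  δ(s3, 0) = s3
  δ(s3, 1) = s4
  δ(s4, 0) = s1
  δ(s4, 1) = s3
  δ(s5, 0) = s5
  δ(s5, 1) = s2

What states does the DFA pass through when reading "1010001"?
read '1': s0 → s4
  read '0': s4 → s1
  read '1': s1 → s2
  read '0': s2 → s5
  read '0': s5 → s5
  read '0': s5 → s5
  read '1': s5 → s2
s0 -> s4 -> s1 -> s2 -> s5 -> s5 -> s5 -> s2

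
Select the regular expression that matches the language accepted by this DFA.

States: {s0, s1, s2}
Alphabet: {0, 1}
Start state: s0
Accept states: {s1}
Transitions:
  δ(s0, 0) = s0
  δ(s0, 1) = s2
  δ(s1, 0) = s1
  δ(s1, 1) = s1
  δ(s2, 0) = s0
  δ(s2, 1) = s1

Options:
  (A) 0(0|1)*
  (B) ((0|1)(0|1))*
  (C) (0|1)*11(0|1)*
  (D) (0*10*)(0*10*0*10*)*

Check each option against the DFA on short strings; one disagreement eliminates an option:
  (A) 0(0|1)*: on '0' the DFA goes s0 → s0 and rejects (s0 ∉ Accept), but the regex matches it → eliminate
  (B) ((0|1)(0|1))*: on ε the DFA stays in s0 and rejects (s0 ∉ Accept), but the regex matches it → eliminate
  (C) (0|1)*11(0|1)*: agrees with the DFA on every string of length ≤ 6
  (D) (0*10*)(0*10*0*10*)*: on '1' the DFA goes s0 → s2 and rejects (s2 ∉ Accept), but the regex matches it → eliminate
Only (C) is consistent with the DFA.
(C) (0|1)*11(0|1)*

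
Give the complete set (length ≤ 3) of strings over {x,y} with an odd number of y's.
y, xy, yx, xxy, xyx, yxx, yyy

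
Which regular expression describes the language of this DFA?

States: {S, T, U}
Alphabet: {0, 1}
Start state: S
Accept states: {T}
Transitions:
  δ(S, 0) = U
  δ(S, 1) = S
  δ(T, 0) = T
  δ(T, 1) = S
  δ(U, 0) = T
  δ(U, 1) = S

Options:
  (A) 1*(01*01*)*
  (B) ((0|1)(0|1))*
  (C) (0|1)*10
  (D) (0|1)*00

Check each option against the DFA on short strings; one disagreement eliminates an option:
  (A) 1*(01*01*)*: on ε the DFA stays in S and rejects (S ∉ Accept), but the regex matches it → eliminate
  (B) ((0|1)(0|1))*: on ε the DFA stays in S and rejects (S ∉ Accept), but the regex matches it → eliminate
  (C) (0|1)*10: on '00' the DFA goes S → U → T and accepts (T ∈ Accept), but the regex does not match it → eliminate
  (D) (0|1)*00: agrees with the DFA on every string of length ≤ 6
Only (D) is consistent with the DFA.
(D) (0|1)*00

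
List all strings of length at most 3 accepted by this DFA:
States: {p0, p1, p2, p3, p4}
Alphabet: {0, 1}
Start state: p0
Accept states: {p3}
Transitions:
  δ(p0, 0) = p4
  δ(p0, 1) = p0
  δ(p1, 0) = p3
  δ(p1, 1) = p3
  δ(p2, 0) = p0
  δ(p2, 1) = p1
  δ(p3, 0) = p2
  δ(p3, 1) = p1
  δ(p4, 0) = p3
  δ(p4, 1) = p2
00, 100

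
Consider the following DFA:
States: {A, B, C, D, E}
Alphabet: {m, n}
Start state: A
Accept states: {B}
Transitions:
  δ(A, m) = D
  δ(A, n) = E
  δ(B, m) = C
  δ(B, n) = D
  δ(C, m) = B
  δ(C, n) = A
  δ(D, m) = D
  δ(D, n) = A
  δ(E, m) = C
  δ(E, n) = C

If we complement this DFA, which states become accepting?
Complement accept states = All states \ Original accept states
= {A, B, C, D, E} \ {B}
{A, C, D, E}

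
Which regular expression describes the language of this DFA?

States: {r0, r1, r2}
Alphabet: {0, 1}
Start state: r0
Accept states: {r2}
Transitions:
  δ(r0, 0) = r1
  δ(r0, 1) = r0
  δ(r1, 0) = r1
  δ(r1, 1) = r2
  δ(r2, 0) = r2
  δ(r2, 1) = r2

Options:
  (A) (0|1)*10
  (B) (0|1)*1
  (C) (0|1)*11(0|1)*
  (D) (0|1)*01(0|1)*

Check each option against the DFA on short strings; one disagreement eliminates an option:
  (A) (0|1)*10: on '01' the DFA goes r0 → r1 → r2 and accepts (r2 ∈ Accept), but the regex does not match it → eliminate
  (B) (0|1)*1: on '1' the DFA goes r0 → r0 and rejects (r0 ∉ Accept), but the regex matches it → eliminate
  (C) (0|1)*11(0|1)*: on '01' the DFA goes r0 → r1 → r2 and accepts (r2 ∈ Accept), but the regex does not match it → eliminate
  (D) (0|1)*01(0|1)*: agrees with the DFA on every string of length ≤ 6
Only (D) is consistent with the DFA.
(D) (0|1)*01(0|1)*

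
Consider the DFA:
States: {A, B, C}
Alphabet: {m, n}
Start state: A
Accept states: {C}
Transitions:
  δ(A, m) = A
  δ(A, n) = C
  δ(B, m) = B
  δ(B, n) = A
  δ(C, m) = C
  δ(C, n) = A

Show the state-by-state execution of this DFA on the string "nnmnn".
read 'n': A → C
  read 'n': C → A
  read 'm': A → A
  read 'n': A → C
  read 'n': C → A
A -> C -> A -> A -> C -> A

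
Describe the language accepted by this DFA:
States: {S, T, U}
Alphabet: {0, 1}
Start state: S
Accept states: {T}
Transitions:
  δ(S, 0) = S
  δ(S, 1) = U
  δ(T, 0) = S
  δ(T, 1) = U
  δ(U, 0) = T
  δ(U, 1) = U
Testing a few strings:
  '00' → reject
  '1' → reject
  '0011' → reject
  '000' → reject
State roles: S=no suffix match; T=suffix is 10; U=one trailing 1
All binary strings ending with 10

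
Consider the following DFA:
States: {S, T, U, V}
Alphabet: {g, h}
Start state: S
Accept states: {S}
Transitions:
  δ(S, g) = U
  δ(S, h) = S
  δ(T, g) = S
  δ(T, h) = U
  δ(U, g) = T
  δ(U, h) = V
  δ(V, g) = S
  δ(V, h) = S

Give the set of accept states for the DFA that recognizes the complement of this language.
Complement accept states = All states \ Original accept states
= {S, T, U, V} \ {S}
{T, U, V}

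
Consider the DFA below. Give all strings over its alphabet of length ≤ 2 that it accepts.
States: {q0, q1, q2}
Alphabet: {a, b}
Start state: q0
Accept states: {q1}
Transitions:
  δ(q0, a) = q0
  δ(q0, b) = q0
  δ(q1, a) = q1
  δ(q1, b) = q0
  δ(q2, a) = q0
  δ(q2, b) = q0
None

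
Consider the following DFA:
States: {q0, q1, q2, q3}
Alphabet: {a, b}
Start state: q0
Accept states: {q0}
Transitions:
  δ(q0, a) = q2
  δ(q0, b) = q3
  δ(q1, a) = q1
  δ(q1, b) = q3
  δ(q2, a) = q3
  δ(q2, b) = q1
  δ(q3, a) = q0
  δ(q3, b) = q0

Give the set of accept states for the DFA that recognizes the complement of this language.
Complement accept states = All states \ Original accept states
= {q0, q1, q2, q3} \ {q0}
{q1, q2, q3}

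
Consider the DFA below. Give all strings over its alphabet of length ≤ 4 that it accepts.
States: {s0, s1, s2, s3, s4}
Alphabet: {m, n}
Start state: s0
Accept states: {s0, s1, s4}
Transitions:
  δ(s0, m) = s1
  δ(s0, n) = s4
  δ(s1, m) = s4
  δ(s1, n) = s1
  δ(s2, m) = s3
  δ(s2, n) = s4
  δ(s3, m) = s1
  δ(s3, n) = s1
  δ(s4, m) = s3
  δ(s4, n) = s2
ε, m, n, mm, mn, mnm, mnn, nmm, nmn, nnn, mmmm, mmmn, mmnn, mnnm, mnnn, nmmm, nmmn, nmnm, nmnn, nnmm, nnmn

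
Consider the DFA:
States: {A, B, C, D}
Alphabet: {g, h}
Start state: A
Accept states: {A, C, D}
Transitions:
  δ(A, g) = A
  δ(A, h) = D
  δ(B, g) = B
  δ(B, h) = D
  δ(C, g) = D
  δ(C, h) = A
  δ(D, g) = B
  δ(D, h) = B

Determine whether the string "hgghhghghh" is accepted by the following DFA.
Processing string "hgghhghghh":
  A --h--> D
  D --g--> B
  B --g--> B
  B --h--> D
  D --h--> B
  B --g--> B
  B --h--> D
  D --g--> B
  B --h--> D
  D --h--> B
Final state: B
Accept states: {A, C, D}
No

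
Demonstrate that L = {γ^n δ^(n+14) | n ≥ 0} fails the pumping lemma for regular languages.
Assume L is regular with pumping length p. Idea: pumping the γ-block breaks the fixed offset of 14.
Choose s = γ^p δ^(p+14) ∈ L. By the pumping lemma, s = xyz with |xy| ≤ p, |y| > 0, so y = γ^k with k ≥ 1. Then xy²z = γ^(p+k) δ^(p+14). For this to be in L we would need p+14 = (p+k)+14, i.e. k = 0, contradicting k ≥ 1. So xy²z ∉ L.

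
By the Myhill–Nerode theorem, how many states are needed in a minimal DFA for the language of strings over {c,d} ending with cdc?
By Myhill–Nerode, count the distinguishable equivalence classes: 4 classes — one per longest suffix of the input that is a prefix of 'cdc' (lengths 0 through 3); only the length-3 class is accepting.
4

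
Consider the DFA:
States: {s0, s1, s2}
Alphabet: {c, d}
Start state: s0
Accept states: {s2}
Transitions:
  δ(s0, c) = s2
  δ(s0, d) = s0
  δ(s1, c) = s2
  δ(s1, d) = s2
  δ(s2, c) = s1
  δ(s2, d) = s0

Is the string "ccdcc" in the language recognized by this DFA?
Processing string "ccdcc":
  s0 --c--> s2
  s2 --c--> s1
  s1 --d--> s2
  s2 --c--> s1
  s1 --c--> s2
Final state: s2
Accept states: {s2}
Yes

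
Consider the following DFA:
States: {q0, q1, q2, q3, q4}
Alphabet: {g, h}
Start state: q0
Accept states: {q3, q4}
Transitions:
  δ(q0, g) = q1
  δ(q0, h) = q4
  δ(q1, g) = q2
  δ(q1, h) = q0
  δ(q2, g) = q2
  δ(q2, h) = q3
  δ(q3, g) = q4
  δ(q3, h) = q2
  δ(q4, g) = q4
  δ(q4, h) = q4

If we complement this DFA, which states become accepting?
Complement accept states = All states \ Original accept states
= {q0, q1, q2, q3, q4} \ {q3, q4}
{q0, q1, q2}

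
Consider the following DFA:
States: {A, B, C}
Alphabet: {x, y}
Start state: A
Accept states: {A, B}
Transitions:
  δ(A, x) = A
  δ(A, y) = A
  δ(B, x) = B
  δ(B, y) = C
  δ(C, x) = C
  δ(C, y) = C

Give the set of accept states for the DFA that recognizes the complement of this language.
Complement accept states = All states \ Original accept states
= {A, B, C} \ {A, B}
{C}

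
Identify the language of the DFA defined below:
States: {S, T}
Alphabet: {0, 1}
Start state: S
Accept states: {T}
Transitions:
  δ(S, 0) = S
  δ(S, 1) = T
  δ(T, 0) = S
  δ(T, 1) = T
Testing a few strings:
  '1' → accept
  '0' → reject
  '000' → reject
  '00' → reject
State roles: S=last symbol not 1; T=last symbol is 1
All binary strings ending with 1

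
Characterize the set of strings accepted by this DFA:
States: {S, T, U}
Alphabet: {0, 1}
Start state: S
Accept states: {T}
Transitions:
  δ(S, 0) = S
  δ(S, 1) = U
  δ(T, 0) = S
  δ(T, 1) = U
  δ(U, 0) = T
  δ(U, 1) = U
Testing a few strings:
  '100' → reject
  '0' → reject
  '000' → reject
  '0010' → accept
State roles: S=no suffix match; T=suffix is 10; U=one trailing 1
All binary strings ending with 10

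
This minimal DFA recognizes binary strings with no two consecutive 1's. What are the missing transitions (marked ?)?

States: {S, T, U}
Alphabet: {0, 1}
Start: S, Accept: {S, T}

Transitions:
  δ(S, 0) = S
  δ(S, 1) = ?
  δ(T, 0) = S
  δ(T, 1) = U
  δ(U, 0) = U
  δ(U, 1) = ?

From the language and accept set, identify what each state tracks — S: last symbol not 1 (ok); T: last symbol 1 (ok); U: saw 11 (dead).
Each missing δ(q, a) is the state matching the new tracked value after reading a.
δ(S, 1) = T; δ(U, 1) = U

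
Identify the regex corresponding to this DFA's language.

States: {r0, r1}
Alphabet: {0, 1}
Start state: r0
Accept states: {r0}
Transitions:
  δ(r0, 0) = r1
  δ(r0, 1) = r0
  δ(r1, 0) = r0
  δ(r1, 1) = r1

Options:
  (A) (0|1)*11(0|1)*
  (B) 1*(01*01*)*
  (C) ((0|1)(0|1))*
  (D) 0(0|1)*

Check each option against the DFA on short strings; one disagreement eliminates an option:
  (A) (0|1)*11(0|1)*: on ε the DFA stays in r0 and accepts (r0 ∈ Accept), but the regex does not match it → eliminate
  (B) 1*(01*01*)*: agrees with the DFA on every string of length ≤ 6
  (C) ((0|1)(0|1))*: on '1' the DFA goes r0 → r0 and accepts (r0 ∈ Accept), but the regex does not match it → eliminate
  (D) 0(0|1)*: on ε the DFA stays in r0 and accepts (r0 ∈ Accept), but the regex does not match it → eliminate
Only (B) is consistent with the DFA.
(B) 1*(01*01*)*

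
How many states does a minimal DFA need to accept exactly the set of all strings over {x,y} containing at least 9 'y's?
By Myhill–Nerode, count the distinguishable equivalence classes: 10 classes — having seen 0, 1, …, 8, or ≥9 copies of 'y'; any two classes i < j (j ≤ 9) are distinguished by the string y^(9−j), which takes class j to 9 copies (accepted) but leaves class i below 9 (rejected).
10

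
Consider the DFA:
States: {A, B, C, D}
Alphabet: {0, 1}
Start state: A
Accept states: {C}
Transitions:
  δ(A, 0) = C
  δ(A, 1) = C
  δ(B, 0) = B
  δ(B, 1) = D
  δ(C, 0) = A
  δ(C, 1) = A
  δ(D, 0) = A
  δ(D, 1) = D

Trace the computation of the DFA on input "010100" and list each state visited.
read '0': A → C
  read '1': C → A
  read '0': A → C
  read '1': C → A
  read '0': A → C
  read '0': C → A
A -> C -> A -> C -> A -> C -> A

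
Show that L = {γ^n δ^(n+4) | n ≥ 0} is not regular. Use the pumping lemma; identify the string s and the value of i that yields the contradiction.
Assume L is regular with pumping length p. Idea: pumping the γ-block breaks the fixed offset of 4.
Choose s = γ^p δ^(p+4) ∈ L. By the pumping lemma, s = xyz with |xy| ≤ p, |y| > 0, so y = γ^k with k ≥ 1. Then xy²z = γ^(p+k) δ^(p+4). For this to be in L we would need p+4 = (p+k)+4, i.e. k = 0, contradicting k ≥ 1. So xy²z ∉ L.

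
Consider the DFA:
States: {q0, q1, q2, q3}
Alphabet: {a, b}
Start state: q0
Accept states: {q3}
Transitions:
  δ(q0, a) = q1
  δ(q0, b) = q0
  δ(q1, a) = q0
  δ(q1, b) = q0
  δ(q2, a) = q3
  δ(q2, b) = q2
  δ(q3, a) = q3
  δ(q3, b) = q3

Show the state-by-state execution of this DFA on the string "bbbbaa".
read 'b': q0 → q0
  read 'b': q0 → q0
  read 'b': q0 → q0
  read 'b': q0 → q0
  read 'a': q0 → q1
  read 'a': q1 → q0
q0 -> q0 -> q0 -> q0 -> q0 -> q1 -> q0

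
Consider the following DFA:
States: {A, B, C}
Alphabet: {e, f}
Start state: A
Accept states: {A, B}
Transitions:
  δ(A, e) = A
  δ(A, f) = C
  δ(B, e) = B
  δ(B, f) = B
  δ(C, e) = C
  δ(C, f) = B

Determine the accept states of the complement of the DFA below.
Complement accept states = All states \ Original accept states
= {A, B, C} \ {A, B}
{C}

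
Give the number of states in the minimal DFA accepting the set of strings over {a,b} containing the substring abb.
By Myhill–Nerode, count the distinguishable equivalence classes: 4 classes — one per longest suffix of the input that is a prefix of 'abb' (lengths 0 through 2), plus an absorbing 'already seen abb' class.
4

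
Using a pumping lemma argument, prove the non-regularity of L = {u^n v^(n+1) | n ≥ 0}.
Assume L is regular with pumping length p. Idea: pumping the u-block breaks the fixed offset of 1.
Choose s = u^p v^(p+1) ∈ L. By the pumping lemma, s = xyz with |xy| ≤ p, |y| > 0, so y = u^k with k ≥ 1. Then xy²z = u^(p+k) v^(p+1). For this to be in L we would need p+1 = (p+k)+1, i.e. k = 0, contradicting k ≥ 1. So xy²z ∉ L.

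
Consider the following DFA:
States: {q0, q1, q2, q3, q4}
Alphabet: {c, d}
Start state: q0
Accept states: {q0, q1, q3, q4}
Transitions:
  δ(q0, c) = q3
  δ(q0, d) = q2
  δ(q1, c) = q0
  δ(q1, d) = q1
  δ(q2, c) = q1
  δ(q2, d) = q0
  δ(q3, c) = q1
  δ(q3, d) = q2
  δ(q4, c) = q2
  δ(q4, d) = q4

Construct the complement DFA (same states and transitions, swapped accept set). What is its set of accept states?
Complement accept states = All states \ Original accept states
= {q0, q1, q2, q3, q4} \ {q0, q1, q3, q4}
{q2}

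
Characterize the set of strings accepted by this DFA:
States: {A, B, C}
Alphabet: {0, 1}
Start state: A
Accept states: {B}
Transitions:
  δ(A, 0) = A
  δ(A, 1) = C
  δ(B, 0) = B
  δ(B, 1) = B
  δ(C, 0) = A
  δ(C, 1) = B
Testing a few strings:
  '0' → reject
  '000' → reject
  '00' → reject
  '001' → reject
State roles: A=no progress toward 11; B=substring 11 seen; C=one trailing 1
All binary strings containing the substring 11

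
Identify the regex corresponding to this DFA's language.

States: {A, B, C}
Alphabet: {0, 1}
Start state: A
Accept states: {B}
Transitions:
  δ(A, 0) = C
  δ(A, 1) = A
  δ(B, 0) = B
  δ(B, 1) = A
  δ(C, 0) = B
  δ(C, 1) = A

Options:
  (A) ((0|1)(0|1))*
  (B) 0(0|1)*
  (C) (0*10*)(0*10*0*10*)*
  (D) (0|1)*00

Check each option against the DFA on short strings; one disagreement eliminates an option:
  (A) ((0|1)(0|1))*: on ε the DFA stays in A and rejects (A ∉ Accept), but the regex matches it → eliminate
  (B) 0(0|1)*: on '0' the DFA goes A → C and rejects (C ∉ Accept), but the regex matches it → eliminate
  (C) (0*10*)(0*10*0*10*)*: on '1' the DFA goes A → A and rejects (A ∉ Accept), but the regex matches it → eliminate
  (D) (0|1)*00: agrees with the DFA on every string of length ≤ 6
Only (D) is consistent with the DFA.
(D) (0|1)*00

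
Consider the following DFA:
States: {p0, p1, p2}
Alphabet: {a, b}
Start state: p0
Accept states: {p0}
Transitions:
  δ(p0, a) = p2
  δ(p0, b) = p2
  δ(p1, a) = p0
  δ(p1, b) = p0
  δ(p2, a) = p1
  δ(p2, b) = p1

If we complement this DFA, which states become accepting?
Complement accept states = All states \ Original accept states
= {p0, p1, p2} \ {p0}
{p1, p2}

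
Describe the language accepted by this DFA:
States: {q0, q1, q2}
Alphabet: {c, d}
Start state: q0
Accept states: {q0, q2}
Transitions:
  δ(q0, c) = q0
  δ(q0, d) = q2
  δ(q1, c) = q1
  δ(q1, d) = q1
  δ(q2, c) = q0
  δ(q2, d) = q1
Testing a few strings:
  'dddc' → reject
  'cc' → accept
  'cd' → accept
  'dc' → accept
State roles: q0=last symbol not d (ok); q1=saw dd (dead); q2=last symbol d (ok)
All strings over {c,d} with no two consecutive d's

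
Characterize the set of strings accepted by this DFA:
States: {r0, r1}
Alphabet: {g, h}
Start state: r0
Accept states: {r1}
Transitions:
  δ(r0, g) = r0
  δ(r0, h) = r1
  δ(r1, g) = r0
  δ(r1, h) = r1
Testing a few strings:
  'hgh' → accept
  'g' → reject
  'gh' → accept
  'hh' → accept
State roles: r0=last symbol not h; r1=last symbol is h
All strings over {g,h} ending with h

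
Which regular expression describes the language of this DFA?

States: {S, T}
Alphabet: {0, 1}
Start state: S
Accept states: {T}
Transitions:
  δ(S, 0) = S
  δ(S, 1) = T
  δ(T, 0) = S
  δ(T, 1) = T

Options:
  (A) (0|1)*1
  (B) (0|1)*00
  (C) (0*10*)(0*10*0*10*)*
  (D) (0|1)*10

Check each option against the DFA on short strings; one disagreement eliminates an option:
  (A) (0|1)*1: agrees with the DFA on every string of length ≤ 6
  (B) (0|1)*00: on '1' the DFA goes S → T and accepts (T ∈ Accept), but the regex does not match it → eliminate
  (C) (0*10*)(0*10*0*10*)*: on '10' the DFA goes S → T → S and rejects (S ∉ Accept), but the regex matches it → eliminate
  (D) (0|1)*10: on '1' the DFA goes S → T and accepts (T ∈ Accept), but the regex does not match it → eliminate
Only (A) is consistent with the DFA.
(A) (0|1)*1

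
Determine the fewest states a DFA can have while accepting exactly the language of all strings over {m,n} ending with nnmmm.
By Myhill–Nerode, count the distinguishable equivalence classes: 6 classes — one per longest suffix of the input that is a prefix of 'nnmmm' (lengths 0 through 5); only the length-5 class is accepting.
6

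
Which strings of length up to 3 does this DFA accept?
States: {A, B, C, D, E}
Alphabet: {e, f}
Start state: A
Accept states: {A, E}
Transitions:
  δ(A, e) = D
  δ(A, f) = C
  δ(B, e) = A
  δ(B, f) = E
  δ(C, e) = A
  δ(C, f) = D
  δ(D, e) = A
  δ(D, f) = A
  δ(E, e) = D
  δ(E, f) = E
ε, ee, ef, fe, ffe, fff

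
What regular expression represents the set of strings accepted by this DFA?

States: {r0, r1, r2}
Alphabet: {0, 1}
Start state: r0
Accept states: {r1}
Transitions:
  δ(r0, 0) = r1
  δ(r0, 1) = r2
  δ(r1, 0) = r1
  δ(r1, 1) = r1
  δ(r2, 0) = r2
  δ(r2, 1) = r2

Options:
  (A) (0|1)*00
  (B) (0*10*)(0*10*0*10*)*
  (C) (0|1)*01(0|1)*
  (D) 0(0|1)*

Check each option against the DFA on short strings; one disagreement eliminates an option:
  (A) (0|1)*00: on '0' the DFA goes r0 → r1 and accepts (r1 ∈ Accept), but the regex does not match it → eliminate
  (B) (0*10*)(0*10*0*10*)*: on '0' the DFA goes r0 → r1 and accepts (r1 ∈ Accept), but the regex does not match it → eliminate
  (C) (0|1)*01(0|1)*: on '0' the DFA goes r0 → r1 and accepts (r1 ∈ Accept), but the regex does not match it → eliminate
  (D) 0(0|1)*: agrees with the DFA on every string of length ≤ 6
Only (D) is consistent with the DFA.
(D) 0(0|1)*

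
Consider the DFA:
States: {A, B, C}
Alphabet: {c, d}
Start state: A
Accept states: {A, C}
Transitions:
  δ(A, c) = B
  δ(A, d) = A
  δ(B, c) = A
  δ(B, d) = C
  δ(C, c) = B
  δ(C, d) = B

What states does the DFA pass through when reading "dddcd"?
read 'd': A → A
  read 'd': A → A
  read 'd': A → A
  read 'c': A → B
  read 'd': B → C
A -> A -> A -> A -> B -> C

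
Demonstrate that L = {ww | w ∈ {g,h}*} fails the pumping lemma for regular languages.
Assume L is regular with pumping length p. Idea: pumping the leading g-block breaks the equality of the two halves.
Choose s = g^p h g^p h ∈ L (with w = g^p h). |s| = 2p+2 ≥ p. By the pumping lemma, s = xyz with |xy| ≤ p, |y| > 0, so y = g^k with k ≥ 1, in the first g-block. Then xy²z = g^(p+k) h g^p h, of length 2p+2+k. If k is odd this length is odd, so it cannot be of the form ww. If k is even, each half has length p+1+k/2 ≤ p+k, so the first half lies entirely inside the leading g-block and contains no h, while the second half ends in h; the halves differ. Either way xy²z ∉ L.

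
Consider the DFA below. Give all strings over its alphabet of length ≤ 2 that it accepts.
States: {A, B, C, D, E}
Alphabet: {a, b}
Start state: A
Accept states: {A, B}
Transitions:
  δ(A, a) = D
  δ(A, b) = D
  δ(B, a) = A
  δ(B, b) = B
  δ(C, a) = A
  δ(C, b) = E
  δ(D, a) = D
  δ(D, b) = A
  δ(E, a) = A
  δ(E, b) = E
ε, ab, bb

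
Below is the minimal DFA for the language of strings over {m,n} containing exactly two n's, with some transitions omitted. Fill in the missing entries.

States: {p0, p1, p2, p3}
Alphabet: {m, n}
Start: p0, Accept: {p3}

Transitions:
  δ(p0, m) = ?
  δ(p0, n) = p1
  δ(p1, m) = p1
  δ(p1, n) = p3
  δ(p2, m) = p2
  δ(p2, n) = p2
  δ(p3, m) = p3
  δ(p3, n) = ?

From the language and accept set, identify what each state tracks — p0: zero n's; p1: one n; p2: ≥ three n's (dead); p3: two n's.
Each missing δ(q, a) is the state matching the new tracked value after reading a.
δ(p0, m) = p0; δ(p3, n) = p2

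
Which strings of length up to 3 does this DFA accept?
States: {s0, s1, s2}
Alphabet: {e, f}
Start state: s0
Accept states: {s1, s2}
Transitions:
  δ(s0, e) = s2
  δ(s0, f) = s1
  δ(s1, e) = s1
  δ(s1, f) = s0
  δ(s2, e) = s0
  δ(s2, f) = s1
e, f, ef, fe, eee, eef, efe, fee, ffe, fff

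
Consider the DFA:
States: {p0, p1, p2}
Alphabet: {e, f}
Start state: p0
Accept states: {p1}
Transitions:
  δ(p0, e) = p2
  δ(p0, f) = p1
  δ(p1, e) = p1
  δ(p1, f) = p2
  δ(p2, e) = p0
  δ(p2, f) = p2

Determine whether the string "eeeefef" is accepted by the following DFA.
Processing string "eeeefef":
  p0 --e--> p2
  p2 --e--> p0
  p0 --e--> p2
  p2 --e--> p0
  p0 --f--> p1
  p1 --e--> p1
  p1 --f--> p2
Final state: p2
Accept states: {p1}
No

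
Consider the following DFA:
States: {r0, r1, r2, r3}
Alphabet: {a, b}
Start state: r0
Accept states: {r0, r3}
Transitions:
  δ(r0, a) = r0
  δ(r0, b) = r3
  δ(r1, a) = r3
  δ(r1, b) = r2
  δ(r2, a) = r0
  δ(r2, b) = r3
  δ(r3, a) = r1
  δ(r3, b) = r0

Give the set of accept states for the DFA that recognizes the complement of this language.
Complement accept states = All states \ Original accept states
= {r0, r1, r2, r3} \ {r0, r3}
{r1, r2}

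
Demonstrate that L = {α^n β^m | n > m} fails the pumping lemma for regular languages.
Assume L is regular with pumping length p. Idea: pumping down the α-block drops the α-count to at most the β-count.
Choose s = α^(p+1) β^p ∈ L (|s| = 2p+1 ≥ p). By the pumping lemma, s = xyz with |xy| ≤ p, |y| > 0, so y = α^k with k ≥ 1. Take i = 0: xz = α^(p+1−k) β^p. Since k ≥ 1, p+1−k ≤ p, so the number of α's is no longer strictly greater than the number of β's, hence xz ∉ L.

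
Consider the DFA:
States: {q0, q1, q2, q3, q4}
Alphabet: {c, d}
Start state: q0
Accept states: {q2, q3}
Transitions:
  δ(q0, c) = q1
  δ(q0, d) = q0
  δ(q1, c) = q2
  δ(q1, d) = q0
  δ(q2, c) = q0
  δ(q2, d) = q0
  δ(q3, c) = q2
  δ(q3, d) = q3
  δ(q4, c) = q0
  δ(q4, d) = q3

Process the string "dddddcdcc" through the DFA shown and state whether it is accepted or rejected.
Processing string "dddddcdcc":
  q0 --d--> q0
  q0 --d--> q0
  q0 --d--> q0
  q0 --d--> q0
  q0 --d--> q0
  q0 --c--> q1
  q1 --d--> q0
  q0 --c--> q1
  q1 --c--> q2
Final state: q2
Accept states: {q2, q3}
Yes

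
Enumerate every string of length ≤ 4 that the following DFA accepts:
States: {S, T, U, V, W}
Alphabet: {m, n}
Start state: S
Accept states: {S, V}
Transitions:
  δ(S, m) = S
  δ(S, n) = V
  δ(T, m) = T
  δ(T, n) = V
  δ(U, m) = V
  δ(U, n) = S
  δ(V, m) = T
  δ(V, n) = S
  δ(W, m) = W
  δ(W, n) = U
ε, m, n, mm, mn, nn, mmm, mmn, mnn, nmn, nnm, nnn, mmmm, mmmn, mmnn, mnmn, mnnm, mnnn, nmmn, nmnn, nnmm, nnmn, nnnn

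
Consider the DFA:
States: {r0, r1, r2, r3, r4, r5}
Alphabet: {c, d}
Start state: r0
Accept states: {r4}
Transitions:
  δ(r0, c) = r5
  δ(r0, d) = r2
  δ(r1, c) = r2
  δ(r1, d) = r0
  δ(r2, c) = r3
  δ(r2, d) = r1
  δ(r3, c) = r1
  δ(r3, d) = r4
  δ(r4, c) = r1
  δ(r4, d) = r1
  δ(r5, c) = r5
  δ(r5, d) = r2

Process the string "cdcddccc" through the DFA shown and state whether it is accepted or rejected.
Processing string "cdcddccc":
  r0 --c--> r5
  r5 --d--> r2
  r2 --c--> r3
  r3 --d--> r4
  r4 --d--> r1
  r1 --c--> r2
  r2 --c--> r3
  r3 --c--> r1
Final state: r1
Accept states: {r4}
No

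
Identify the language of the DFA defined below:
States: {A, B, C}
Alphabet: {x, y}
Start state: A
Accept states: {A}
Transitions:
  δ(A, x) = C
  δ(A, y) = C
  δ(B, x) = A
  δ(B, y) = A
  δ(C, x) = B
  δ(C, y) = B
Testing a few strings:
  'xyy' → accept
  'yyyx' → reject
  'yyxx' → reject
  'yxy' → accept
State roles: A=length ≡ 0 (mod 3); B=length ≡ 2 (mod 3); C=length ≡ 1 (mod 3)
All strings over {x,y} whose length is a multiple of 3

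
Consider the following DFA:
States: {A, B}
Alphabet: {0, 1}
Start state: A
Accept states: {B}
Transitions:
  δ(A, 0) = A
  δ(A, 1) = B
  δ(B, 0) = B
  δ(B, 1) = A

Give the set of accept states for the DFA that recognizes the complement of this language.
Complement accept states = All states \ Original accept states
= {A, B} \ {B}
{A}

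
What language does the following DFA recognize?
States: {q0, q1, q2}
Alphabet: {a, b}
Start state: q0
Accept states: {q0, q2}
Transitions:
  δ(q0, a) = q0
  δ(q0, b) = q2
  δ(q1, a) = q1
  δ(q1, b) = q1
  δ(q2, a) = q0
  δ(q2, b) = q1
Testing a few strings:
  'a' → accept
  'aba' → accept
  'ab' → accept
  'abb' → reject
State roles: q0=last symbol not b (ok); q1=saw bb (dead); q2=last symbol b (ok)
All strings over {a,b} with no two consecutive b's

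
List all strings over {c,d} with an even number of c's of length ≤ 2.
ε, d, cc, dd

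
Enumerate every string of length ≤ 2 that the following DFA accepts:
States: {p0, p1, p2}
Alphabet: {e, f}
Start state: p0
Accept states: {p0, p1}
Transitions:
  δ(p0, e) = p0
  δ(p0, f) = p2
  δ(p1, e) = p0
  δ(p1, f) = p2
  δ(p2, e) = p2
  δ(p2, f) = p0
ε, e, ee, ff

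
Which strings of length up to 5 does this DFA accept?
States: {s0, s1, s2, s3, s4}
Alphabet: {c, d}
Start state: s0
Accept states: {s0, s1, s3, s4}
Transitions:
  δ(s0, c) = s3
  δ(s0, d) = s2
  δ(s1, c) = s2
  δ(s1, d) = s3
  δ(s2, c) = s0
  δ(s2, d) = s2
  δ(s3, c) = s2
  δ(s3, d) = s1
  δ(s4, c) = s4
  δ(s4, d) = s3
ε, c, cd, dc, ccc, cdd, dcc, ddc, cccc, ccdc, cdcc, cddd, dccd, dcdc, ddcc, dddc, ccccd, cccdc, ccdcc, ccddc, cdccc, cdcdc, cddcc, cdddd, dcccc, dccdd, dcdcc, dcddc, ddccd, ddcdc, dddcc, ddddc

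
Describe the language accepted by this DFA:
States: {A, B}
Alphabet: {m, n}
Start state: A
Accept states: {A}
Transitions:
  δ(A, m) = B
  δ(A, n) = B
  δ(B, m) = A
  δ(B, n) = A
Testing a few strings:
  'mn' → accept
  'mm' → accept
  'nm' → accept
  'n' → reject
State roles: A=even length so far; B=odd length so far
All strings over {m,n} of even length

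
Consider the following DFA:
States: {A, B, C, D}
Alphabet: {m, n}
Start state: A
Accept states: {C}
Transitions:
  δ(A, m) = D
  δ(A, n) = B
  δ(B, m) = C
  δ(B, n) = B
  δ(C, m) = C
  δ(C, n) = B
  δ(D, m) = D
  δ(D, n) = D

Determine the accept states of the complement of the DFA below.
Complement accept states = All states \ Original accept states
= {A, B, C, D} \ {C}
{A, B, D}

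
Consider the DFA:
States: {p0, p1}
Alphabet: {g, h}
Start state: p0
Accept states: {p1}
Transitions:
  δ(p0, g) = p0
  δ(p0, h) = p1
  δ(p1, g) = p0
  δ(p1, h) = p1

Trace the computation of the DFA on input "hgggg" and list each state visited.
read 'h': p0 → p1
  read 'g': p1 → p0
  read 'g': p0 → p0
  read 'g': p0 → p0
  read 'g': p0 → p0
p0 -> p1 -> p0 -> p0 -> p0 -> p0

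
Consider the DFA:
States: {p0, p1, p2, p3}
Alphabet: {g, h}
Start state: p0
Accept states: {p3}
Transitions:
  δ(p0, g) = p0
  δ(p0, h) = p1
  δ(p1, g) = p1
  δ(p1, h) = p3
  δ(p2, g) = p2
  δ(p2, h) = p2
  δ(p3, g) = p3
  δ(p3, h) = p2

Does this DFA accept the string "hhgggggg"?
Processing string "hhgggggg":
  p0 --h--> p1
  p1 --h--> p3
  p3 --g--> p3
  p3 --g--> p3
  p3 --g--> p3
  p3 --g--> p3
  p3 --g--> p3
  p3 --g--> p3
Final state: p3
Accept states: {p3}
Yes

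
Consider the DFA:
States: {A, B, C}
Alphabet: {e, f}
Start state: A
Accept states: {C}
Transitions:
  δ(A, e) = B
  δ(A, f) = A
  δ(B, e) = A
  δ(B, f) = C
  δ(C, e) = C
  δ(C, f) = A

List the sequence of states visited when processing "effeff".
read 'e': A → B
  read 'f': B → C
  read 'f': C → A
  read 'e': A → B
  read 'f': B → C
  read 'f': C → A
A -> B -> C -> A -> B -> C -> A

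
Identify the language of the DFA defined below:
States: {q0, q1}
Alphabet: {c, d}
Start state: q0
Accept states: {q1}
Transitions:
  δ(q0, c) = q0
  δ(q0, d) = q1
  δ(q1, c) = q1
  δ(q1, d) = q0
Testing a few strings:
  'cd' → accept
  'dcd' → reject
  'dd' → reject
  'cc' → reject
State roles: q0=even number of d's so far; q1=odd number of d's so far
All strings over {c,d} with an odd number of d's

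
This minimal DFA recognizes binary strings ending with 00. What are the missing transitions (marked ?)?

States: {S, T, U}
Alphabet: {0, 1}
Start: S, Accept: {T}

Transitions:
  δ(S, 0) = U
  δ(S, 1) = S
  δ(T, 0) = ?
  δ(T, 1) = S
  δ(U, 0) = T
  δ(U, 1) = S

From the language and accept set, identify what each state tracks — S: last symbol not 0; T: two trailing 0's; U: one trailing 0.
Each missing δ(q, a) is the state matching the new tracked value after reading a.
δ(T, 0) = T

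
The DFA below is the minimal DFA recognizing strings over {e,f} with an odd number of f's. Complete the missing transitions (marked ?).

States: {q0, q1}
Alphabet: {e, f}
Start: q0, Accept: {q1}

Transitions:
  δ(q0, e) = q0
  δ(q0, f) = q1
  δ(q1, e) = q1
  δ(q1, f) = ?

From the language and accept set, identify what each state tracks — q0: even number of f's so far; q1: odd number of f's so far.
Each missing δ(q, a) is the state matching the new tracked value after reading a.
δ(q1, f) = q0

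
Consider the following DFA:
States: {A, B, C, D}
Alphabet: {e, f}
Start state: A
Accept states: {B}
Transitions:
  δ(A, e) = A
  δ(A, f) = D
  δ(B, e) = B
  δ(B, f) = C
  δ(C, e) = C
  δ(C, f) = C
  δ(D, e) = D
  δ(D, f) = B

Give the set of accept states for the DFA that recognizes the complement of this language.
Complement accept states = All states \ Original accept states
= {A, B, C, D} \ {B}
{A, C, D}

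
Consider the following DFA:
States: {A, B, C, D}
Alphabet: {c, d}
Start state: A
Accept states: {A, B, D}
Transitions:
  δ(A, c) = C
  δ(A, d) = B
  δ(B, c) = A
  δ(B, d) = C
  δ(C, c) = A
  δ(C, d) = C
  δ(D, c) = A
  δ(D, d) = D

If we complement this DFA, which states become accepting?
Complement accept states = All states \ Original accept states
= {A, B, C, D} \ {A, B, D}
{C}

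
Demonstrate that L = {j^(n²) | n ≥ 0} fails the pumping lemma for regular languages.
Assume L is regular with pumping length p. Idea: pumping adds a fixed amount, but gaps between consecutive squares grow.
Choose s = j^(p²) (length p² ≥ p). By the pumping lemma, s = xyz with |xy| ≤ p, |y| > 0, so |y| = k with 1 ≤ k ≤ p. Then |xy²z| = p²+k. Since p² < p²+k ≤ p²+p < (p+1)², the length p²+k lies strictly between consecutive squares, so it is not a perfect square and xy²z ∉ L.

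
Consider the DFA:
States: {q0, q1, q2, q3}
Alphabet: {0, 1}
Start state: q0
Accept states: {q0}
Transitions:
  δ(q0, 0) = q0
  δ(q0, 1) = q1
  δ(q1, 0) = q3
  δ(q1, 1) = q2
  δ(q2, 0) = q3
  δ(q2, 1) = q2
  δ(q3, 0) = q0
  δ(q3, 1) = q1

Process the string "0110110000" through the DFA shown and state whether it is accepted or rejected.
Processing string "0110110000":
  q0 --0--> q0
  q0 --1--> q1
  q1 --1--> q2
  q2 --0--> q3
  q3 --1--> q1
  q1 --1--> q2
  q2 --0--> q3
  q3 --0--> q0
  q0 --0--> q0
  q0 --0--> q0
Final state: q0
Accept states: {q0}
Yes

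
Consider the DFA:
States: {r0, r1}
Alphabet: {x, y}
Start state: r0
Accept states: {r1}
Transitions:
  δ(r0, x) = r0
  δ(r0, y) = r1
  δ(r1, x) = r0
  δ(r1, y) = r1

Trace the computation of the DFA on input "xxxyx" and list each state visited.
read 'x': r0 → r0
  read 'x': r0 → r0
  read 'x': r0 → r0
  read 'y': r0 → r1
  read 'x': r1 → r0
r0 -> r0 -> r0 -> r0 -> r1 -> r0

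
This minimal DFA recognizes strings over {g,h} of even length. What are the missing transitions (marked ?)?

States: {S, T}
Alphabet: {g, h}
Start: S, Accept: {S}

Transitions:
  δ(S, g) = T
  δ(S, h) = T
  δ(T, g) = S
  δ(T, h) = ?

From the language and accept set, identify what each state tracks — S: even length so far; T: odd length so far.
Each missing δ(q, a) is the state matching the new tracked value after reading a.
δ(T, h) = S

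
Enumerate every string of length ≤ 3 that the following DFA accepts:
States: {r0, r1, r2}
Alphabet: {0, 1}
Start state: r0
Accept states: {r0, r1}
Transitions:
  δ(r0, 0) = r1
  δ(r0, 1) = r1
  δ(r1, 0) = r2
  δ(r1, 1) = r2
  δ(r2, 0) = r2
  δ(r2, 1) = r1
ε, 0, 1, 001, 011, 101, 111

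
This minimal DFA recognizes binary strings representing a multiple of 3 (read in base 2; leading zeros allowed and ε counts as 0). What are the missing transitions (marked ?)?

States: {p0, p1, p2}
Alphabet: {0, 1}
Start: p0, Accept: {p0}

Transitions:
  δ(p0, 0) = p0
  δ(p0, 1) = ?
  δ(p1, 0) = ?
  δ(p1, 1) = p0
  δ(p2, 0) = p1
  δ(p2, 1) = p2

From the language and accept set, identify what each state tracks — p0: value ≡ 0 (mod 3); p1: value ≡ 1 (mod 3); p2: value ≡ 2 (mod 3).
Each missing δ(q, a) is the state matching the new tracked value after reading a.
δ(p0, 1) = p1; δ(p1, 0) = p2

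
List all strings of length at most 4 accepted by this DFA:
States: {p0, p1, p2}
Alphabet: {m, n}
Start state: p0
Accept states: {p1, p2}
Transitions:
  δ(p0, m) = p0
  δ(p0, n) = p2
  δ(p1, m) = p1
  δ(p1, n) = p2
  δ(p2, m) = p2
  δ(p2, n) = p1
n, mn, nm, nn, mmn, mnm, mnn, nmm, nmn, nnm, nnn, mmmn, mmnm, mmnn, mnmm, mnmn, mnnm, mnnn, nmmm, nmmn, nmnm, nmnn, nnmm, nnmn, nnnm, nnnn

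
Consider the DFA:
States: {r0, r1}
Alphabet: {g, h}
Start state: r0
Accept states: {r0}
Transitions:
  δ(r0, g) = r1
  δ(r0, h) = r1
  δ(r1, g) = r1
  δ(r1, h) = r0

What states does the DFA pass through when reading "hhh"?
read 'h': r0 → r1
  read 'h': r1 → r0
  read 'h': r0 → r1
r0 -> r1 -> r0 -> r1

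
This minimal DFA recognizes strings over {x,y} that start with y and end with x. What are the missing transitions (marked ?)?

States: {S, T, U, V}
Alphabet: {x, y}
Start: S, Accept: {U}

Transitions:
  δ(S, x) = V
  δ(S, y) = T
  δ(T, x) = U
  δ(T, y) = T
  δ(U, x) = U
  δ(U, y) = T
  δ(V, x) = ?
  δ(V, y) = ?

From the language and accept set, identify what each state tracks — S: no input read; T: started with y, last symbol y; U: started with y, last symbol x; V: started with x (dead).
Each missing δ(q, a) is the state matching the new tracked value after reading a.
δ(V, x) = V; δ(V, y) = V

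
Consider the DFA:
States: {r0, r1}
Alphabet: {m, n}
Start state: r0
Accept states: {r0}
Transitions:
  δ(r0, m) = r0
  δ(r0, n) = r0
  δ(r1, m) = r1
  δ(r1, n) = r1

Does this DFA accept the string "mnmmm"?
Processing string "mnmmm":
  r0 --m--> r0
  r0 --n--> r0
  r0 --m--> r0
  r0 --m--> r0
  r0 --m--> r0
Final state: r0
Accept states: {r0}
Yes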